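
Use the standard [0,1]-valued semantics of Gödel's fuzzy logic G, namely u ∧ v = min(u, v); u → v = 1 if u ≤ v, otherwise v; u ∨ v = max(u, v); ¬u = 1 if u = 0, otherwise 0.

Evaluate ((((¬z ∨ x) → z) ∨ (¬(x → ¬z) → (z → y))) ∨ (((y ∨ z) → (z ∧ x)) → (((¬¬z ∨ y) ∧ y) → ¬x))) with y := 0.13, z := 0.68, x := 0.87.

¬z: Gödel ¬ of 0.68 = 0 (operand ≠ 0)
(¬z ∨ x) = max(0, 0.87) = 0.87
((¬z ∨ x) → z): 0.87 > 0.68, so result = 0.68
¬z: Gödel ¬ of 0.68 = 0 (operand ≠ 0)
(x → ¬z): 0.87 > 0, so result = 0
¬(x → ¬z): Gödel ¬ of 0 = 1 (operand is 0)
(z → y): 0.68 > 0.13, so result = 0.13
(¬(x → ¬z) → (z → y)): 1 > 0.13, so result = 0.13
(((¬z ∨ x) → z) ∨ (¬(x → ¬z) → (z → y))) = max(0.68, 0.13) = 0.68
(y ∨ z) = max(0.13, 0.68) = 0.68
(z ∧ x) = min(0.68, 0.87) = 0.68
((y ∨ z) → (z ∧ x)): 0.68 ≤ 0.68, so result = 1
¬z: Gödel ¬ of 0.68 = 0 (operand ≠ 0)
¬¬z: Gödel ¬ of 0 = 1 (operand is 0)
(¬¬z ∨ y) = max(1, 0.13) = 1
((¬¬z ∨ y) ∧ y) = min(1, 0.13) = 0.13
¬x: Gödel ¬ of 0.87 = 0 (operand ≠ 0)
(((¬¬z ∨ y) ∧ y) → ¬x): 0.13 > 0, so result = 0
(((y ∨ z) → (z ∧ x)) → (((¬¬z ∨ y) ∧ y) → ¬x)): 1 > 0, so result = 0
((((¬z ∨ x) → z) ∨ (¬(x → ¬z) → (z → y))) ∨ (((y ∨ z) → (z ∧ x)) → (((¬¬z ∨ y) ∧ y) → ¬x))) = max(0.68, 0) = 0.68

0.68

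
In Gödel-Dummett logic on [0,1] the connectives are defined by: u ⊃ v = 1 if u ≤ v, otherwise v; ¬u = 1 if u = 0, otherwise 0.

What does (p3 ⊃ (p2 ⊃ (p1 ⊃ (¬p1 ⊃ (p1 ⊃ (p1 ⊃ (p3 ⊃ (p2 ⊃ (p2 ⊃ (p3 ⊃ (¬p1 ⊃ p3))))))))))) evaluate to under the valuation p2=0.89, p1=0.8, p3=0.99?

1.00

¬p1: Gödel ¬ of 0.8 = 0 (operand ≠ 0)
¬p1: Gödel ¬ of 0.8 = 0 (operand ≠ 0)
(¬p1 ⊃ p3): 0 ≤ 0.99, so result = 1
(p3 ⊃ (¬p1 ⊃ p3)): 0.99 ≤ 1, so result = 1
(p2 ⊃ (p3 ⊃ (¬p1 ⊃ p3))): 0.89 ≤ 1, so result = 1
(p2 ⊃ (p2 ⊃ (p3 ⊃ (¬p1 ⊃ p3)))): 0.89 ≤ 1, so result = 1
(p3 ⊃ (p2 ⊃ (p2 ⊃ (p3 ⊃ (¬p1 ⊃ p3))))): 0.99 ≤ 1, so result = 1
(p1 ⊃ (p3 ⊃ (p2 ⊃ (p2 ⊃ (p3 ⊃ (¬p1 ⊃ p3)))))): 0.8 ≤ 1, so result = 1
(p1 ⊃ (p1 ⊃ (p3 ⊃ (p2 ⊃ (p2 ⊃ (p3 ⊃ (¬p1 ⊃ p3))))))): 0.8 ≤ 1, so result = 1
(¬p1 ⊃ (p1 ⊃ (p1 ⊃ (p3 ⊃ (p2 ⊃ (p2 ⊃ (p3 ⊃ (¬p1 ⊃ p3)))))))): 0 ≤ 1, so result = 1
(p1 ⊃ (¬p1 ⊃ (p1 ⊃ (p1 ⊃ (p3 ⊃ (p2 ⊃ (p2 ⊃ (p3 ⊃ (¬p1 ⊃ p3))))))))): 0.8 ≤ 1, so result = 1
(p2 ⊃ (p1 ⊃ (¬p1 ⊃ (p1 ⊃ (p1 ⊃ (p3 ⊃ (p2 ⊃ (p2 ⊃ (p3 ⊃ (¬p1 ⊃ p3)))))))))): 0.89 ≤ 1, so result = 1
(p3 ⊃ (p2 ⊃ (p1 ⊃ (¬p1 ⊃ (p1 ⊃ (p1 ⊃ (p3 ⊃ (p2 ⊃ (p2 ⊃ (p3 ⊃ (¬p1 ⊃ p3))))))))))): 0.99 ≤ 1, so result = 1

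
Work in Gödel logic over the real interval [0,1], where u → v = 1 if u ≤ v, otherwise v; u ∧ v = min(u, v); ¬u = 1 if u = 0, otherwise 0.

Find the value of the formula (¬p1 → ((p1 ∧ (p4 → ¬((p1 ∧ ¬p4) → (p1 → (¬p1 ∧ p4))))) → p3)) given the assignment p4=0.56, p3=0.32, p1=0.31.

1.00

¬p1: Gödel ¬ of 0.31 = 0 (operand ≠ 0)
¬p4: Gödel ¬ of 0.56 = 0 (operand ≠ 0)
(p1 ∧ ¬p4) = min(0.31, 0) = 0
¬p1: Gödel ¬ of 0.31 = 0 (operand ≠ 0)
(¬p1 ∧ p4) = min(0, 0.56) = 0
(p1 → (¬p1 ∧ p4)): 0.31 > 0, so result = 0
((p1 ∧ ¬p4) → (p1 → (¬p1 ∧ p4))): 0 ≤ 0, so result = 1
¬((p1 ∧ ¬p4) → (p1 → (¬p1 ∧ p4))): Gödel ¬ of 1 = 0 (operand ≠ 0)
(p4 → ¬((p1 ∧ ¬p4) → (p1 → (¬p1 ∧ p4)))): 0.56 > 0, so result = 0
(p1 ∧ (p4 → ¬((p1 ∧ ¬p4) → (p1 → (¬p1 ∧ p4))))) = min(0.31, 0) = 0
((p1 ∧ (p4 → ¬((p1 ∧ ¬p4) → (p1 → (¬p1 ∧ p4))))) → p3): 0 ≤ 0.32, so result = 1
(¬p1 → ((p1 ∧ (p4 → ¬((p1 ∧ ¬p4) → (p1 → (¬p1 ∧ p4))))) → p3)): 0 ≤ 1, so result = 1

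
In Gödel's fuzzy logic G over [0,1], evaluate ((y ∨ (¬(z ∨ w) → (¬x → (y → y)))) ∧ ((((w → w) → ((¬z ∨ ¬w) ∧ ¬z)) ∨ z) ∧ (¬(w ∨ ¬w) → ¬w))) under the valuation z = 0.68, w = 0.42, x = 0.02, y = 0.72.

0.68

(z ∨ w) = max(0.68, 0.42) = 0.68
¬(z ∨ w): Gödel ¬ of 0.68 = 0 (operand ≠ 0)
¬x: Gödel ¬ of 0.02 = 0 (operand ≠ 0)
(y → y): 0.72 ≤ 0.72, so result = 1
(¬x → (y → y)): 0 ≤ 1, so result = 1
(¬(z ∨ w) → (¬x → (y → y))): 0 ≤ 1, so result = 1
(y ∨ (¬(z ∨ w) → (¬x → (y → y)))) = max(0.72, 1) = 1
(w → w): 0.42 ≤ 0.42, so result = 1
¬z: Gödel ¬ of 0.68 = 0 (operand ≠ 0)
¬w: Gödel ¬ of 0.42 = 0 (operand ≠ 0)
(¬z ∨ ¬w) = max(0, 0) = 0
¬z: Gödel ¬ of 0.68 = 0 (operand ≠ 0)
((¬z ∨ ¬w) ∧ ¬z) = min(0, 0) = 0
((w → w) → ((¬z ∨ ¬w) ∧ ¬z)): 1 > 0, so result = 0
(((w → w) → ((¬z ∨ ¬w) ∧ ¬z)) ∨ z) = max(0, 0.68) = 0.68
¬w: Gödel ¬ of 0.42 = 0 (operand ≠ 0)
(w ∨ ¬w) = max(0.42, 0) = 0.42
¬(w ∨ ¬w): Gödel ¬ of 0.42 = 0 (operand ≠ 0)
¬w: Gödel ¬ of 0.42 = 0 (operand ≠ 0)
(¬(w ∨ ¬w) → ¬w): 0 ≤ 0, so result = 1
((((w → w) → ((¬z ∨ ¬w) ∧ ¬z)) ∨ z) ∧ (¬(w ∨ ¬w) → ¬w)) = min(0.68, 1) = 0.68
((y ∨ (¬(z ∨ w) → (¬x → (y → y)))) ∧ ((((w → w) → ((¬z ∨ ¬w) ∧ ¬z)) ∨ z) ∧ (¬(w ∨ ¬w) → ¬w))) = min(1, 0.68) = 0.68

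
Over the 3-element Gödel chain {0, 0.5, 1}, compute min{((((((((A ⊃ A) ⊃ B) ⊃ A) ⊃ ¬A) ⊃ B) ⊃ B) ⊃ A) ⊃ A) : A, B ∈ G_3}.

0.50

The minimum is attained at A = 0.5, B = 0:
  (A ⊃ A): 0.5 ≤ 0.5, so result = 1
  ((A ⊃ A) ⊃ B): 1 > 0, so result = 0
  (((A ⊃ A) ⊃ B) ⊃ A): 0 ≤ 0.5, so result = 1
  ¬A: Gödel ¬ of 0.5 = 0 (operand ≠ 0)
  ((((A ⊃ A) ⊃ B) ⊃ A) ⊃ ¬A): 1 > 0, so result = 0
  (((((A ⊃ A) ⊃ B) ⊃ A) ⊃ ¬A) ⊃ B): 0 ≤ 0, so result = 1
  ((((((A ⊃ A) ⊃ B) ⊃ A) ⊃ ¬A) ⊃ B) ⊃ B): 1 > 0, so result = 0
  (((((((A ⊃ A) ⊃ B) ⊃ A) ⊃ ¬A) ⊃ B) ⊃ B) ⊃ A): 0 ≤ 0.5, so result = 1
  ((((((((A ⊃ A) ⊃ B) ⊃ A) ⊃ ¬A) ⊃ B) ⊃ B) ⊃ A) ⊃ A): 1 > 0.5, so result = 0.5
Checking all 9 assignments confirms none give a value below 0.50.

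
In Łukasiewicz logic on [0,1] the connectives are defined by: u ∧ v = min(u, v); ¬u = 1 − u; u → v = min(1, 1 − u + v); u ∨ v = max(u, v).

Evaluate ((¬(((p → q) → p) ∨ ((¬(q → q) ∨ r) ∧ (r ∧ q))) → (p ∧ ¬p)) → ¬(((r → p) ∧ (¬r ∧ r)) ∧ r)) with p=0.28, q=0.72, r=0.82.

0.82

(p → q): min(1, 1 − 0.28 + 0.72) = 1
((p → q) → p): min(1, 1 − 1 + 0.28) = 0.28
(q → q): min(1, 1 − 0.72 + 0.72) = 1
¬(q → q): Łukasiewicz ¬ gives 1 − 1 = 0
(¬(q → q) ∨ r) = max(0, 0.82) = 0.82
(r ∧ q) = min(0.82, 0.72) = 0.72
((¬(q → q) ∨ r) ∧ (r ∧ q)) = min(0.82, 0.72) = 0.72
(((p → q) → p) ∨ ((¬(q → q) ∨ r) ∧ (r ∧ q))) = max(0.28, 0.72) = 0.72
¬(((p → q) → p) ∨ ((¬(q → q) ∨ r) ∧ (r ∧ q))): Łukasiewicz ¬ gives 1 − 0.72 = 0.28
¬p: Łukasiewicz ¬ gives 1 − 0.28 = 0.72
(p ∧ ¬p) = min(0.28, 0.72) = 0.28
(¬(((p → q) → p) ∨ ((¬(q → q) ∨ r) ∧ (r ∧ q))) → (p ∧ ¬p)): min(1, 1 − 0.28 + 0.28) = 1
(r → p): min(1, 1 − 0.82 + 0.28) = 0.46
¬r: Łukasiewicz ¬ gives 1 − 0.82 = 0.18
(¬r ∧ r) = min(0.18, 0.82) = 0.18
((r → p) ∧ (¬r ∧ r)) = min(0.46, 0.18) = 0.18
(((r → p) ∧ (¬r ∧ r)) ∧ r) = min(0.18, 0.82) = 0.18
¬(((r → p) ∧ (¬r ∧ r)) ∧ r): Łukasiewicz ¬ gives 1 − 0.18 = 0.82
((¬(((p → q) → p) ∨ ((¬(q → q) ∨ r) ∧ (r ∧ q))) → (p ∧ ¬p)) → ¬(((r → p) ∧ (¬r ∧ r)) ∧ r)): min(1, 1 − 1 + 0.82) = 0.82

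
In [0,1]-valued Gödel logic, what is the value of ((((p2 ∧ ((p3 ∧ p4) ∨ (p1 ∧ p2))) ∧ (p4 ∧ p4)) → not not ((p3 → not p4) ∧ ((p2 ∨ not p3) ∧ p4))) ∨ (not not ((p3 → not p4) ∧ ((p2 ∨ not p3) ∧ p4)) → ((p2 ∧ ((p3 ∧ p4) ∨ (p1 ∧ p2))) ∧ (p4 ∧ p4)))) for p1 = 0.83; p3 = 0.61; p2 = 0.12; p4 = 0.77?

(p3 ∧ p4) = min(0.61, 0.77) = 0.61
(p1 ∧ p2) = min(0.83, 0.12) = 0.12
((p3 ∧ p4) ∨ (p1 ∧ p2)) = max(0.61, 0.12) = 0.61
(p2 ∧ ((p3 ∧ p4) ∨ (p1 ∧ p2))) = min(0.12, 0.61) = 0.12
(p4 ∧ p4) = min(0.77, 0.77) = 0.77
((p2 ∧ ((p3 ∧ p4) ∨ (p1 ∧ p2))) ∧ (p4 ∧ p4)) = min(0.12, 0.77) = 0.12
not p4: Gödel ¬ of 0.77 = 0 (operand ≠ 0)
(p3 → not p4): 0.61 > 0, so result = 0
not p3: Gödel ¬ of 0.61 = 0 (operand ≠ 0)
(p2 ∨ not p3) = max(0.12, 0) = 0.12
((p2 ∨ not p3) ∧ p4) = min(0.12, 0.77) = 0.12
((p3 → not p4) ∧ ((p2 ∨ not p3) ∧ p4)) = min(0, 0.12) = 0
not ((p3 → not p4) ∧ ((p2 ∨ not p3) ∧ p4)): Gödel ¬ of 0 = 1 (operand is 0)
not not ((p3 → not p4) ∧ ((p2 ∨ not p3) ∧ p4)): Gödel ¬ of 1 = 0 (operand ≠ 0)
(((p2 ∧ ((p3 ∧ p4) ∨ (p1 ∧ p2))) ∧ (p4 ∧ p4)) → not not ((p3 → not p4) ∧ ((p2 ∨ not p3) ∧ p4))): 0.12 > 0, so result = 0
not p4: Gödel ¬ of 0.77 = 0 (operand ≠ 0)
(p3 → not p4): 0.61 > 0, so result = 0
not p3: Gödel ¬ of 0.61 = 0 (operand ≠ 0)
(p2 ∨ not p3) = max(0.12, 0) = 0.12
((p2 ∨ not p3) ∧ p4) = min(0.12, 0.77) = 0.12
((p3 → not p4) ∧ ((p2 ∨ not p3) ∧ p4)) = min(0, 0.12) = 0
not ((p3 → not p4) ∧ ((p2 ∨ not p3) ∧ p4)): Gödel ¬ of 0 = 1 (operand is 0)
not not ((p3 → not p4) ∧ ((p2 ∨ not p3) ∧ p4)): Gödel ¬ of 1 = 0 (operand ≠ 0)
(p3 ∧ p4) = min(0.61, 0.77) = 0.61
(p1 ∧ p2) = min(0.83, 0.12) = 0.12
((p3 ∧ p4) ∨ (p1 ∧ p2)) = max(0.61, 0.12) = 0.61
(p2 ∧ ((p3 ∧ p4) ∨ (p1 ∧ p2))) = min(0.12, 0.61) = 0.12
(p4 ∧ p4) = min(0.77, 0.77) = 0.77
((p2 ∧ ((p3 ∧ p4) ∨ (p1 ∧ p2))) ∧ (p4 ∧ p4)) = min(0.12, 0.77) = 0.12
(not not ((p3 → not p4) ∧ ((p2 ∨ not p3) ∧ p4)) → ((p2 ∧ ((p3 ∧ p4) ∨ (p1 ∧ p2))) ∧ (p4 ∧ p4))): 0 ≤ 0.12, so result = 1
((((p2 ∧ ((p3 ∧ p4) ∨ (p1 ∧ p2))) ∧ (p4 ∧ p4)) → not not ((p3 → not p4) ∧ ((p2 ∨ not p3) ∧ p4))) ∨ (not not ((p3 → not p4) ∧ ((p2 ∨ not p3) ∧ p4)) → ((p2 ∧ ((p3 ∧ p4) ∨ (p1 ∧ p2))) ∧ (p4 ∧ p4)))) = max(0, 1) = 1

1.00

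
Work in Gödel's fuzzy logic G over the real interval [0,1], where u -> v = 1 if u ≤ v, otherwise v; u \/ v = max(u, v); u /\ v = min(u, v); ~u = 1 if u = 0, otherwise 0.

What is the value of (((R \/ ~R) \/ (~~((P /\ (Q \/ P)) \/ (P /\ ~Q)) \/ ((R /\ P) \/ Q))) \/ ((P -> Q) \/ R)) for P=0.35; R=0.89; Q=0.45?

~R: Gödel ¬ of 0.89 = 0 (operand ≠ 0)
(R \/ ~R) = max(0.89, 0) = 0.89
(Q \/ P) = max(0.45, 0.35) = 0.45
(P /\ (Q \/ P)) = min(0.35, 0.45) = 0.35
~Q: Gödel ¬ of 0.45 = 0 (operand ≠ 0)
(P /\ ~Q) = min(0.35, 0) = 0
((P /\ (Q \/ P)) \/ (P /\ ~Q)) = max(0.35, 0) = 0.35
~((P /\ (Q \/ P)) \/ (P /\ ~Q)): Gödel ¬ of 0.35 = 0 (operand ≠ 0)
~~((P /\ (Q \/ P)) \/ (P /\ ~Q)): Gödel ¬ of 0 = 1 (operand is 0)
(R /\ P) = min(0.89, 0.35) = 0.35
((R /\ P) \/ Q) = max(0.35, 0.45) = 0.45
(~~((P /\ (Q \/ P)) \/ (P /\ ~Q)) \/ ((R /\ P) \/ Q)) = max(1, 0.45) = 1
((R \/ ~R) \/ (~~((P /\ (Q \/ P)) \/ (P /\ ~Q)) \/ ((R /\ P) \/ Q))) = max(0.89, 1) = 1
(P -> Q): 0.35 ≤ 0.45, so result = 1
((P -> Q) \/ R) = max(1, 0.89) = 1
(((R \/ ~R) \/ (~~((P /\ (Q \/ P)) \/ (P /\ ~Q)) \/ ((R /\ P) \/ Q))) \/ ((P -> Q) \/ R)) = max(1, 1) = 1

1.00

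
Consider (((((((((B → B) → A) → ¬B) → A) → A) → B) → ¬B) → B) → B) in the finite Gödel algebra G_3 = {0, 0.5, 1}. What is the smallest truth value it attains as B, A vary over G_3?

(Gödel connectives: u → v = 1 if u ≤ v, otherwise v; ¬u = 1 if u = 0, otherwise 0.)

0.50

The minimum is attained at B = 0.5, A = 0:
  (B → B): 0.5 ≤ 0.5, so result = 1
  ((B → B) → A): 1 > 0, so result = 0
  ¬B: Gödel ¬ of 0.5 = 0 (operand ≠ 0)
  (((B → B) → A) → ¬B): 0 ≤ 0, so result = 1
  ((((B → B) → A) → ¬B) → A): 1 > 0, so result = 0
  (((((B → B) → A) → ¬B) → A) → A): 0 ≤ 0, so result = 1
  ((((((B → B) → A) → ¬B) → A) → A) → B): 1 > 0.5, so result = 0.5
  ¬B: Gödel ¬ of 0.5 = 0 (operand ≠ 0)
  (((((((B → B) → A) → ¬B) → A) → A) → B) → ¬B): 0.5 > 0, so result = 0
  ((((((((B → B) → A) → ¬B) → A) → A) → B) → ¬B) → B): 0 ≤ 0.5, so result = 1
  (((((((((B → B) → A) → ¬B) → A) → A) → B) → ¬B) → B) → B): 1 > 0.5, so result = 0.5
Checking all 9 assignments confirms none give a value below 0.50.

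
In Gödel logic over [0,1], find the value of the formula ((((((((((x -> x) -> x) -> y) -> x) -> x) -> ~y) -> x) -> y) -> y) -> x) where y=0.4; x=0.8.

0.80

(x -> x): 0.8 ≤ 0.8, so result = 1
((x -> x) -> x): 1 > 0.8, so result = 0.8
(((x -> x) -> x) -> y): 0.8 > 0.4, so result = 0.4
((((x -> x) -> x) -> y) -> x): 0.4 ≤ 0.8, so result = 1
(((((x -> x) -> x) -> y) -> x) -> x): 1 > 0.8, so result = 0.8
~y: Gödel ¬ of 0.4 = 0 (operand ≠ 0)
((((((x -> x) -> x) -> y) -> x) -> x) -> ~y): 0.8 > 0, so result = 0
(((((((x -> x) -> x) -> y) -> x) -> x) -> ~y) -> x): 0 ≤ 0.8, so result = 1
((((((((x -> x) -> x) -> y) -> x) -> x) -> ~y) -> x) -> y): 1 > 0.4, so result = 0.4
(((((((((x -> x) -> x) -> y) -> x) -> x) -> ~y) -> x) -> y) -> y): 0.4 ≤ 0.4, so result = 1
((((((((((x -> x) -> x) -> y) -> x) -> x) -> ~y) -> x) -> y) -> y) -> x): 1 > 0.8, so result = 0.8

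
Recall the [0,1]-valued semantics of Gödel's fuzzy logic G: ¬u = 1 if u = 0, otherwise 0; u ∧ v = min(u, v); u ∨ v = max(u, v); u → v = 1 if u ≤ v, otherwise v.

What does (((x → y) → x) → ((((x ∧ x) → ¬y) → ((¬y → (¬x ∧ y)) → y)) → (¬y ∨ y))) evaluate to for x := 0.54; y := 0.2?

0.20

(x → y): 0.54 > 0.2, so result = 0.2
((x → y) → x): 0.2 ≤ 0.54, so result = 1
(x ∧ x) = min(0.54, 0.54) = 0.54
¬y: Gödel ¬ of 0.2 = 0 (operand ≠ 0)
((x ∧ x) → ¬y): 0.54 > 0, so result = 0
¬y: Gödel ¬ of 0.2 = 0 (operand ≠ 0)
¬x: Gödel ¬ of 0.54 = 0 (operand ≠ 0)
(¬x ∧ y) = min(0, 0.2) = 0
(¬y → (¬x ∧ y)): 0 ≤ 0, so result = 1
((¬y → (¬x ∧ y)) → y): 1 > 0.2, so result = 0.2
(((x ∧ x) → ¬y) → ((¬y → (¬x ∧ y)) → y)): 0 ≤ 0.2, so result = 1
¬y: Gödel ¬ of 0.2 = 0 (operand ≠ 0)
(¬y ∨ y) = max(0, 0.2) = 0.2
((((x ∧ x) → ¬y) → ((¬y → (¬x ∧ y)) → y)) → (¬y ∨ y)): 1 > 0.2, so result = 0.2
(((x → y) → x) → ((((x ∧ x) → ¬y) → ((¬y → (¬x ∧ y)) → y)) → (¬y ∨ y))): 1 > 0.2, so result = 0.2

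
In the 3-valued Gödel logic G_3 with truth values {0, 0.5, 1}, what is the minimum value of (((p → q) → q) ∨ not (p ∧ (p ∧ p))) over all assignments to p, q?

0.50

The minimum is attained at p = 0.5, q = 0.5:
  (p → q): 0.5 ≤ 0.5, so result = 1
  ((p → q) → q): 1 > 0.5, so result = 0.5
  (p ∧ p) = min(0.5, 0.5) = 0.5
  (p ∧ (p ∧ p)) = min(0.5, 0.5) = 0.5
  not (p ∧ (p ∧ p)): Gödel ¬ of 0.5 = 0 (operand ≠ 0)
  (((p → q) → q) ∨ not (p ∧ (p ∧ p))) = max(0.5, 0) = 0.5
Checking all 9 assignments confirms none give a value below 0.50.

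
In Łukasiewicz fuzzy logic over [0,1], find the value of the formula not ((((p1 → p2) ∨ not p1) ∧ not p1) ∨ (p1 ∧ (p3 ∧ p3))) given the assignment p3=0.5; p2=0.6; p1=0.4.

0.40

(p1 → p2): min(1, 1 − 0.4 + 0.6) = 1
not p1: Łukasiewicz ¬ gives 1 − 0.4 = 0.6
((p1 → p2) ∨ not p1) = max(1, 0.6) = 1
not p1: Łukasiewicz ¬ gives 1 − 0.4 = 0.6
(((p1 → p2) ∨ not p1) ∧ not p1) = min(1, 0.6) = 0.6
(p3 ∧ p3) = min(0.5, 0.5) = 0.5
(p1 ∧ (p3 ∧ p3)) = min(0.4, 0.5) = 0.4
((((p1 → p2) ∨ not p1) ∧ not p1) ∨ (p1 ∧ (p3 ∧ p3))) = max(0.6, 0.4) = 0.6
not ((((p1 → p2) ∨ not p1) ∧ not p1) ∨ (p1 ∧ (p3 ∧ p3))): Łukasiewicz ¬ gives 1 − 0.6 = 0.4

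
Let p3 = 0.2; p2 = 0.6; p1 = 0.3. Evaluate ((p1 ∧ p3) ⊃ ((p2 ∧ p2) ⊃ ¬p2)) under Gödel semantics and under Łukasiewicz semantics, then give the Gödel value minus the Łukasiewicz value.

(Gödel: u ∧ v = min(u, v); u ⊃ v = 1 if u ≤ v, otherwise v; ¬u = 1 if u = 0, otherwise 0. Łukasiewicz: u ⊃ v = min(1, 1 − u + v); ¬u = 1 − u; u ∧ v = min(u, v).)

Gödel evaluation:
  (p1 ∧ p3) = min(0.3, 0.2) = 0.2
  (p2 ∧ p2) = min(0.6, 0.6) = 0.6
  ¬p2: Gödel ¬ of 0.6 = 0 (operand ≠ 0)
  ((p2 ∧ p2) ⊃ ¬p2): 0.6 > 0, so result = 0
  ((p1 ∧ p3) ⊃ ((p2 ∧ p2) ⊃ ¬p2)): 0.2 > 0, so result = 0
  Gödel value = 0
Łukasiewicz evaluation:
  (p1 ∧ p3) = min(0.3, 0.2) = 0.2
  (p2 ∧ p2) = min(0.6, 0.6) = 0.6
  ¬p2: Łukasiewicz ¬ gives 1 − 0.6 = 0.4
  ((p2 ∧ p2) ⊃ ¬p2): min(1, 1 − 0.6 + 0.4) = 0.8
  ((p1 ∧ p3) ⊃ ((p2 ∧ p2) ⊃ ¬p2)): min(1, 1 − 0.2 + 0.8) = 1
  Łukasiewicz value = 1
Difference: 0 − 1 = -1.00

-1.00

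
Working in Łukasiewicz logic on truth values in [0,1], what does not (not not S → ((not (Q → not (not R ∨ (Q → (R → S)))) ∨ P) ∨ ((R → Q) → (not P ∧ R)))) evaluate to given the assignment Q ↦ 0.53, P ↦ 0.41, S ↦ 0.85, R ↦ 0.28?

not S: Łukasiewicz ¬ gives 1 − 0.85 = 0.15
not not S: Łukasiewicz ¬ gives 1 − 0.15 = 0.85
not R: Łukasiewicz ¬ gives 1 − 0.28 = 0.72
(R → S): min(1, 1 − 0.28 + 0.85) = 1
(Q → (R → S)): min(1, 1 − 0.53 + 1) = 1
(not R ∨ (Q → (R → S))) = max(0.72, 1) = 1
not (not R ∨ (Q → (R → S))): Łukasiewicz ¬ gives 1 − 1 = 0
(Q → not (not R ∨ (Q → (R → S)))): min(1, 1 − 0.53 + 0) = 0.47
not (Q → not (not R ∨ (Q → (R → S)))): Łukasiewicz ¬ gives 1 − 0.47 = 0.53
(not (Q → not (not R ∨ (Q → (R → S)))) ∨ P) = max(0.53, 0.41) = 0.53
(R → Q): min(1, 1 − 0.28 + 0.53) = 1
not P: Łukasiewicz ¬ gives 1 − 0.41 = 0.59
(not P ∧ R) = min(0.59, 0.28) = 0.28
((R → Q) → (not P ∧ R)): min(1, 1 − 1 + 0.28) = 0.28
((not (Q → not (not R ∨ (Q → (R → S)))) ∨ P) ∨ ((R → Q) → (not P ∧ R))) = max(0.53, 0.28) = 0.53
(not not S → ((not (Q → not (not R ∨ (Q → (R → S)))) ∨ P) ∨ ((R → Q) → (not P ∧ R)))): min(1, 1 − 0.85 + 0.53) = 0.68
not (not not S → ((not (Q → not (not R ∨ (Q → (R → S)))) ∨ P) ∨ ((R → Q) → (not P ∧ R)))): Łukasiewicz ¬ gives 1 − 0.68 = 0.32

0.32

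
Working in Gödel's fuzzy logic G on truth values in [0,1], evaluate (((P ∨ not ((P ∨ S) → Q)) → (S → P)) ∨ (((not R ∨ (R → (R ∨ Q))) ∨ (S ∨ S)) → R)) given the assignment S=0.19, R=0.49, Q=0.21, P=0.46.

1.00

(P ∨ S) = max(0.46, 0.19) = 0.46
((P ∨ S) → Q): 0.46 > 0.21, so result = 0.21
not ((P ∨ S) → Q): Gödel ¬ of 0.21 = 0 (operand ≠ 0)
(P ∨ not ((P ∨ S) → Q)) = max(0.46, 0) = 0.46
(S → P): 0.19 ≤ 0.46, so result = 1
((P ∨ not ((P ∨ S) → Q)) → (S → P)): 0.46 ≤ 1, so result = 1
not R: Gödel ¬ of 0.49 = 0 (operand ≠ 0)
(R ∨ Q) = max(0.49, 0.21) = 0.49
(R → (R ∨ Q)): 0.49 ≤ 0.49, so result = 1
(not R ∨ (R → (R ∨ Q))) = max(0, 1) = 1
(S ∨ S) = max(0.19, 0.19) = 0.19
((not R ∨ (R → (R ∨ Q))) ∨ (S ∨ S)) = max(1, 0.19) = 1
(((not R ∨ (R → (R ∨ Q))) ∨ (S ∨ S)) → R): 1 > 0.49, so result = 0.49
(((P ∨ not ((P ∨ S) → Q)) → (S → P)) ∨ (((not R ∨ (R → (R ∨ Q))) ∨ (S ∨ S)) → R)) = max(1, 0.49) = 1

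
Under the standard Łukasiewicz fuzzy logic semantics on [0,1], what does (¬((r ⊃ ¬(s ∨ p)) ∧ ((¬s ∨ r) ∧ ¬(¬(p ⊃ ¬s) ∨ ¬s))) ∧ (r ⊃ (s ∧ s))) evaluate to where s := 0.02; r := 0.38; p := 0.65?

0.64

(s ∨ p) = max(0.02, 0.65) = 0.65
¬(s ∨ p): Łukasiewicz ¬ gives 1 − 0.65 = 0.35
(r ⊃ ¬(s ∨ p)): min(1, 1 − 0.38 + 0.35) = 0.97
¬s: Łukasiewicz ¬ gives 1 − 0.02 = 0.98
(¬s ∨ r) = max(0.98, 0.38) = 0.98
¬s: Łukasiewicz ¬ gives 1 − 0.02 = 0.98
(p ⊃ ¬s): min(1, 1 − 0.65 + 0.98) = 1
¬(p ⊃ ¬s): Łukasiewicz ¬ gives 1 − 1 = 0
¬s: Łukasiewicz ¬ gives 1 − 0.02 = 0.98
(¬(p ⊃ ¬s) ∨ ¬s) = max(0, 0.98) = 0.98
¬(¬(p ⊃ ¬s) ∨ ¬s): Łukasiewicz ¬ gives 1 − 0.98 = 0.02
((¬s ∨ r) ∧ ¬(¬(p ⊃ ¬s) ∨ ¬s)) = min(0.98, 0.02) = 0.02
((r ⊃ ¬(s ∨ p)) ∧ ((¬s ∨ r) ∧ ¬(¬(p ⊃ ¬s) ∨ ¬s))) = min(0.97, 0.02) = 0.02
¬((r ⊃ ¬(s ∨ p)) ∧ ((¬s ∨ r) ∧ ¬(¬(p ⊃ ¬s) ∨ ¬s))): Łukasiewicz ¬ gives 1 − 0.02 = 0.98
(s ∧ s) = min(0.02, 0.02) = 0.02
(r ⊃ (s ∧ s)): min(1, 1 − 0.38 + 0.02) = 0.64
(¬((r ⊃ ¬(s ∨ p)) ∧ ((¬s ∨ r) ∧ ¬(¬(p ⊃ ¬s) ∨ ¬s))) ∧ (r ⊃ (s ∧ s))) = min(0.98, 0.64) = 0.64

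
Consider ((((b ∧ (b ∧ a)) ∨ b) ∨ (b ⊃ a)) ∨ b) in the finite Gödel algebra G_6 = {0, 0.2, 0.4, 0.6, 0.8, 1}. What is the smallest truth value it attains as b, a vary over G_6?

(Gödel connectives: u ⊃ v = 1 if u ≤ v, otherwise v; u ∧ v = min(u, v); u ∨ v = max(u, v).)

The minimum is attained at b = 0.2, a = 0:
  (b ∧ a) = min(0.2, 0) = 0
  (b ∧ (b ∧ a)) = min(0.2, 0) = 0
  ((b ∧ (b ∧ a)) ∨ b) = max(0, 0.2) = 0.2
  (b ⊃ a): 0.2 > 0, so result = 0
  (((b ∧ (b ∧ a)) ∨ b) ∨ (b ⊃ a)) = max(0.2, 0) = 0.2
  ((((b ∧ (b ∧ a)) ∨ b) ∨ (b ⊃ a)) ∨ b) = max(0.2, 0.2) = 0.2
Checking all 36 assignments confirms none give a value below 0.20.

0.20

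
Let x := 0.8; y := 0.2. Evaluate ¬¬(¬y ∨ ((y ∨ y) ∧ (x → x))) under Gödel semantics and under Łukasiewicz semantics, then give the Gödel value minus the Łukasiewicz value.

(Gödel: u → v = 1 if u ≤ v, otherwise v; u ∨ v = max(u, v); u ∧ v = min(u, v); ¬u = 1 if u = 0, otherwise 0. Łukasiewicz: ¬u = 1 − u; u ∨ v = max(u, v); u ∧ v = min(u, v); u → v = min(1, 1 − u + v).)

Gödel evaluation:
  ¬y: Gödel ¬ of 0.2 = 0 (operand ≠ 0)
  (y ∨ y) = max(0.2, 0.2) = 0.2
  (x → x): 0.8 ≤ 0.8, so result = 1
  ((y ∨ y) ∧ (x → x)) = min(0.2, 1) = 0.2
  (¬y ∨ ((y ∨ y) ∧ (x → x))) = max(0, 0.2) = 0.2
  ¬(¬y ∨ ((y ∨ y) ∧ (x → x))): Gödel ¬ of 0.2 = 0 (operand ≠ 0)
  ¬¬(¬y ∨ ((y ∨ y) ∧ (x → x))): Gödel ¬ of 0 = 1 (operand is 0)
  Gödel value = 1
Łukasiewicz evaluation:
  ¬y: Łukasiewicz ¬ gives 1 − 0.2 = 0.8
  (y ∨ y) = max(0.2, 0.2) = 0.2
  (x → x): min(1, 1 − 0.8 + 0.8) = 1
  ((y ∨ y) ∧ (x → x)) = min(0.2, 1) = 0.2
  (¬y ∨ ((y ∨ y) ∧ (x → x))) = max(0.8, 0.2) = 0.8
  ¬(¬y ∨ ((y ∨ y) ∧ (x → x))): Łukasiewicz ¬ gives 1 − 0.8 = 0.2
  ¬¬(¬y ∨ ((y ∨ y) ∧ (x → x))): Łukasiewicz ¬ gives 1 − 0.2 = 0.8
  Łukasiewicz value = 0.8
Difference: 1 − 0.8 = 0.20

0.20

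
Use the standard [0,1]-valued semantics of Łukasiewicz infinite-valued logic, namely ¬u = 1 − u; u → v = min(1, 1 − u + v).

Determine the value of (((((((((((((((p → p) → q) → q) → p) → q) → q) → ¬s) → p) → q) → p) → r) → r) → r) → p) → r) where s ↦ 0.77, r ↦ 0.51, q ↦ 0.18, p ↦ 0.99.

(p → p): min(1, 1 − 0.99 + 0.99) = 1
((p → p) → q): min(1, 1 − 1 + 0.18) = 0.18
(((p → p) → q) → q): min(1, 1 − 0.18 + 0.18) = 1
((((p → p) → q) → q) → p): min(1, 1 − 1 + 0.99) = 0.99
(((((p → p) → q) → q) → p) → q): min(1, 1 − 0.99 + 0.18) = 0.19
((((((p → p) → q) → q) → p) → q) → q): min(1, 1 − 0.19 + 0.18) = 0.99
¬s: Łukasiewicz ¬ gives 1 − 0.77 = 0.23
(((((((p → p) → q) → q) → p) → q) → q) → ¬s): min(1, 1 − 0.99 + 0.23) = 0.24
((((((((p → p) → q) → q) → p) → q) → q) → ¬s) → p): min(1, 1 − 0.24 + 0.99) = 1
(((((((((p → p) → q) → q) → p) → q) → q) → ¬s) → p) → q): min(1, 1 − 1 + 0.18) = 0.18
((((((((((p → p) → q) → q) → p) → q) → q) → ¬s) → p) → q) → p): min(1, 1 − 0.18 + 0.99) = 1
(((((((((((p → p) → q) → q) → p) → q) → q) → ¬s) → p) → q) → p) → r): min(1, 1 − 1 + 0.51) = 0.51
((((((((((((p → p) → q) → q) → p) → q) → q) → ¬s) → p) → q) → p) → r) → r): min(1, 1 − 0.51 + 0.51) = 1
(((((((((((((p → p) → q) → q) → p) → q) → q) → ¬s) → p) → q) → p) → r) → r) → r): min(1, 1 − 1 + 0.51) = 0.51
((((((((((((((p → p) → q) → q) → p) → q) → q) → ¬s) → p) → q) → p) → r) → r) → r) → p): min(1, 1 − 0.51 + 0.99) = 1
(((((((((((((((p → p) → q) → q) → p) → q) → q) → ¬s) → p) → q) → p) → r) → r) → r) → p) → r): min(1, 1 − 1 + 0.51) = 0.51

0.51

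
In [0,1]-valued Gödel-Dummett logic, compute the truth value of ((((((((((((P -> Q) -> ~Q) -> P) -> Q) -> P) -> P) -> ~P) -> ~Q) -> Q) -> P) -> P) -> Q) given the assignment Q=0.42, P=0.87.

0.42

(P -> Q): 0.87 > 0.42, so result = 0.42
~Q: Gödel ¬ of 0.42 = 0 (operand ≠ 0)
((P -> Q) -> ~Q): 0.42 > 0, so result = 0
(((P -> Q) -> ~Q) -> P): 0 ≤ 0.87, so result = 1
((((P -> Q) -> ~Q) -> P) -> Q): 1 > 0.42, so result = 0.42
(((((P -> Q) -> ~Q) -> P) -> Q) -> P): 0.42 ≤ 0.87, so result = 1
((((((P -> Q) -> ~Q) -> P) -> Q) -> P) -> P): 1 > 0.87, so result = 0.87
~P: Gödel ¬ of 0.87 = 0 (operand ≠ 0)
(((((((P -> Q) -> ~Q) -> P) -> Q) -> P) -> P) -> ~P): 0.87 > 0, so result = 0
~Q: Gödel ¬ of 0.42 = 0 (operand ≠ 0)
((((((((P -> Q) -> ~Q) -> P) -> Q) -> P) -> P) -> ~P) -> ~Q): 0 ≤ 0, so result = 1
(((((((((P -> Q) -> ~Q) -> P) -> Q) -> P) -> P) -> ~P) -> ~Q) -> Q): 1 > 0.42, so result = 0.42
((((((((((P -> Q) -> ~Q) -> P) -> Q) -> P) -> P) -> ~P) -> ~Q) -> Q) -> P): 0.42 ≤ 0.87, so result = 1
(((((((((((P -> Q) -> ~Q) -> P) -> Q) -> P) -> P) -> ~P) -> ~Q) -> Q) -> P) -> P): 1 > 0.87, so result = 0.87
((((((((((((P -> Q) -> ~Q) -> P) -> Q) -> P) -> P) -> ~P) -> ~Q) -> Q) -> P) -> P) -> Q): 0.87 > 0.42, so result = 0.42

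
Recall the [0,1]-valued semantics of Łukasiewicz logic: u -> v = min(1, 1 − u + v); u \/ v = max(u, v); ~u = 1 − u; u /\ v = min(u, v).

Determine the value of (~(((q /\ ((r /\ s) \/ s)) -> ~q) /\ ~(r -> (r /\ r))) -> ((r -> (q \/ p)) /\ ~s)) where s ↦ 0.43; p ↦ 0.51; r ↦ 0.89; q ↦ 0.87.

0.57

(r /\ s) = min(0.89, 0.43) = 0.43
((r /\ s) \/ s) = max(0.43, 0.43) = 0.43
(q /\ ((r /\ s) \/ s)) = min(0.87, 0.43) = 0.43
~q: Łukasiewicz ¬ gives 1 − 0.87 = 0.13
((q /\ ((r /\ s) \/ s)) -> ~q): min(1, 1 − 0.43 + 0.13) = 0.7
(r /\ r) = min(0.89, 0.89) = 0.89
(r -> (r /\ r)): min(1, 1 − 0.89 + 0.89) = 1
~(r -> (r /\ r)): Łukasiewicz ¬ gives 1 − 1 = 0
(((q /\ ((r /\ s) \/ s)) -> ~q) /\ ~(r -> (r /\ r))) = min(0.7, 0) = 0
~(((q /\ ((r /\ s) \/ s)) -> ~q) /\ ~(r -> (r /\ r))): Łukasiewicz ¬ gives 1 − 0 = 1
(q \/ p) = max(0.87, 0.51) = 0.87
(r -> (q \/ p)): min(1, 1 − 0.89 + 0.87) = 0.98
~s: Łukasiewicz ¬ gives 1 − 0.43 = 0.57
((r -> (q \/ p)) /\ ~s) = min(0.98, 0.57) = 0.57
(~(((q /\ ((r /\ s) \/ s)) -> ~q) /\ ~(r -> (r /\ r))) -> ((r -> (q \/ p)) /\ ~s)): min(1, 1 − 1 + 0.57) = 0.57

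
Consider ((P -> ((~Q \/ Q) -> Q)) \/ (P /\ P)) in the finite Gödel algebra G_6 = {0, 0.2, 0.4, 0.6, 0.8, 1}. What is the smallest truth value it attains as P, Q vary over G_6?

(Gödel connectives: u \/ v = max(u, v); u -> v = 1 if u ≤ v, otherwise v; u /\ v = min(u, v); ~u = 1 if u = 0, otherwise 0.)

0.20

The minimum is attained at P = 0.2, Q = 0:
  ~Q: Gödel ¬ of 0 = 1 (operand is 0)
  (~Q \/ Q) = max(1, 0) = 1
  ((~Q \/ Q) -> Q): 1 > 0, so result = 0
  (P -> ((~Q \/ Q) -> Q)): 0.2 > 0, so result = 0
  (P /\ P) = min(0.2, 0.2) = 0.2
  ((P -> ((~Q \/ Q) -> Q)) \/ (P /\ P)) = max(0, 0.2) = 0.2
Checking all 36 assignments confirms none give a value below 0.20.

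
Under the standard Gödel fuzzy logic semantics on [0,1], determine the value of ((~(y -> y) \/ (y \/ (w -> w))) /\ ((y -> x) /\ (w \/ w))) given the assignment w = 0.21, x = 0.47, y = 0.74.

0.21

(y -> y): 0.74 ≤ 0.74, so result = 1
~(y -> y): Gödel ¬ of 1 = 0 (operand ≠ 0)
(w -> w): 0.21 ≤ 0.21, so result = 1
(y \/ (w -> w)) = max(0.74, 1) = 1
(~(y -> y) \/ (y \/ (w -> w))) = max(0, 1) = 1
(y -> x): 0.74 > 0.47, so result = 0.47
(w \/ w) = max(0.21, 0.21) = 0.21
((y -> x) /\ (w \/ w)) = min(0.47, 0.21) = 0.21
((~(y -> y) \/ (y \/ (w -> w))) /\ ((y -> x) /\ (w \/ w))) = min(1, 0.21) = 0.21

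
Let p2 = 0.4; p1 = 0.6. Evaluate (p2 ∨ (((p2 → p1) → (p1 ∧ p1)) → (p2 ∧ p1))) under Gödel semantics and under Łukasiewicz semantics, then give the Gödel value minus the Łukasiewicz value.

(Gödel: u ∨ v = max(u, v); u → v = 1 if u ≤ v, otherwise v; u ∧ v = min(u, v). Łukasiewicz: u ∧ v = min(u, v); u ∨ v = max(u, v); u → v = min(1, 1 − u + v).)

-0.40

Gödel evaluation:
  (p2 → p1): 0.4 ≤ 0.6, so result = 1
  (p1 ∧ p1) = min(0.6, 0.6) = 0.6
  ((p2 → p1) → (p1 ∧ p1)): 1 > 0.6, so result = 0.6
  (p2 ∧ p1) = min(0.4, 0.6) = 0.4
  (((p2 → p1) → (p1 ∧ p1)) → (p2 ∧ p1)): 0.6 > 0.4, so result = 0.4
  (p2 ∨ (((p2 → p1) → (p1 ∧ p1)) → (p2 ∧ p1))) = max(0.4, 0.4) = 0.4
  Gödel value = 0.4
Łukasiewicz evaluation:
  (p2 → p1): min(1, 1 − 0.4 + 0.6) = 1
  (p1 ∧ p1) = min(0.6, 0.6) = 0.6
  ((p2 → p1) → (p1 ∧ p1)): min(1, 1 − 1 + 0.6) = 0.6
  (p2 ∧ p1) = min(0.4, 0.6) = 0.4
  (((p2 → p1) → (p1 ∧ p1)) → (p2 ∧ p1)): min(1, 1 − 0.6 + 0.4) = 0.8
  (p2 ∨ (((p2 → p1) → (p1 ∧ p1)) → (p2 ∧ p1))) = max(0.4, 0.8) = 0.8
  Łukasiewicz value = 0.8
Difference: 0.4 − 0.8 = -0.40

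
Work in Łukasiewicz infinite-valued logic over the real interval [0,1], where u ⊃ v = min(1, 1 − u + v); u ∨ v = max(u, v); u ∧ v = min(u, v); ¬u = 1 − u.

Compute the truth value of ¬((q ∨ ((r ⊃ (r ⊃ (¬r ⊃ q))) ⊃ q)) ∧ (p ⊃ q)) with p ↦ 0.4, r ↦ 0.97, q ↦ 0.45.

0.55

¬r: Łukasiewicz ¬ gives 1 − 0.97 = 0.03
(¬r ⊃ q): min(1, 1 − 0.03 + 0.45) = 1
(r ⊃ (¬r ⊃ q)): min(1, 1 − 0.97 + 1) = 1
(r ⊃ (r ⊃ (¬r ⊃ q))): min(1, 1 − 0.97 + 1) = 1
((r ⊃ (r ⊃ (¬r ⊃ q))) ⊃ q): min(1, 1 − 1 + 0.45) = 0.45
(q ∨ ((r ⊃ (r ⊃ (¬r ⊃ q))) ⊃ q)) = max(0.45, 0.45) = 0.45
(p ⊃ q): min(1, 1 − 0.4 + 0.45) = 1
((q ∨ ((r ⊃ (r ⊃ (¬r ⊃ q))) ⊃ q)) ∧ (p ⊃ q)) = min(0.45, 1) = 0.45
¬((q ∨ ((r ⊃ (r ⊃ (¬r ⊃ q))) ⊃ q)) ∧ (p ⊃ q)): Łukasiewicz ¬ gives 1 − 0.45 = 0.55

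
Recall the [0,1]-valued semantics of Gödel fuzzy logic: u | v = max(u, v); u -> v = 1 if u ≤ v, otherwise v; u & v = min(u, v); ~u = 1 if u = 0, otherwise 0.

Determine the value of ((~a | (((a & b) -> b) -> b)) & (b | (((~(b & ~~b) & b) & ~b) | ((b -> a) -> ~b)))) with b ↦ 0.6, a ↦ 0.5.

~a: Gödel ¬ of 0.5 = 0 (operand ≠ 0)
(a & b) = min(0.5, 0.6) = 0.5
((a & b) -> b): 0.5 ≤ 0.6, so result = 1
(((a & b) -> b) -> b): 1 > 0.6, so result = 0.6
(~a | (((a & b) -> b) -> b)) = max(0, 0.6) = 0.6
~b: Gödel ¬ of 0.6 = 0 (operand ≠ 0)
~~b: Gödel ¬ of 0 = 1 (operand is 0)
(b & ~~b) = min(0.6, 1) = 0.6
~(b & ~~b): Gödel ¬ of 0.6 = 0 (operand ≠ 0)
(~(b & ~~b) & b) = min(0, 0.6) = 0
~b: Gödel ¬ of 0.6 = 0 (operand ≠ 0)
((~(b & ~~b) & b) & ~b) = min(0, 0) = 0
(b -> a): 0.6 > 0.5, so result = 0.5
~b: Gödel ¬ of 0.6 = 0 (operand ≠ 0)
((b -> a) -> ~b): 0.5 > 0, so result = 0
(((~(b & ~~b) & b) & ~b) | ((b -> a) -> ~b)) = max(0, 0) = 0
(b | (((~(b & ~~b) & b) & ~b) | ((b -> a) -> ~b))) = max(0.6, 0) = 0.6
((~a | (((a & b) -> b) -> b)) & (b | (((~(b & ~~b) & b) & ~b) | ((b -> a) -> ~b)))) = min(0.6, 0.6) = 0.6

0.60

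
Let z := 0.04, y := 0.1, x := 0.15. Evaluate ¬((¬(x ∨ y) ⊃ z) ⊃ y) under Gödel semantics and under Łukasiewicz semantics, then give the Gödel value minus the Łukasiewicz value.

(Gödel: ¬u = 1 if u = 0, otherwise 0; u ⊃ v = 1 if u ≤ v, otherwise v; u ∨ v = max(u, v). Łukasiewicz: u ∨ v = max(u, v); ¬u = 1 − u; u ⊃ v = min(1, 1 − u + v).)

-0.09

Gödel evaluation:
  (x ∨ y) = max(0.15, 0.1) = 0.15
  ¬(x ∨ y): Gödel ¬ of 0.15 = 0 (operand ≠ 0)
  (¬(x ∨ y) ⊃ z): 0 ≤ 0.04, so result = 1
  ((¬(x ∨ y) ⊃ z) ⊃ y): 1 > 0.1, so result = 0.1
  ¬((¬(x ∨ y) ⊃ z) ⊃ y): Gödel ¬ of 0.1 = 0 (operand ≠ 0)
  Gödel value = 0
Łukasiewicz evaluation:
  (x ∨ y) = max(0.15, 0.1) = 0.15
  ¬(x ∨ y): Łukasiewicz ¬ gives 1 − 0.15 = 0.85
  (¬(x ∨ y) ⊃ z): min(1, 1 − 0.85 + 0.04) = 0.19
  ((¬(x ∨ y) ⊃ z) ⊃ y): min(1, 1 − 0.19 + 0.1) = 0.91
  ¬((¬(x ∨ y) ⊃ z) ⊃ y): Łukasiewicz ¬ gives 1 − 0.91 = 0.09
  Łukasiewicz value = 0.09
Difference: 0 − 0.09 = -0.09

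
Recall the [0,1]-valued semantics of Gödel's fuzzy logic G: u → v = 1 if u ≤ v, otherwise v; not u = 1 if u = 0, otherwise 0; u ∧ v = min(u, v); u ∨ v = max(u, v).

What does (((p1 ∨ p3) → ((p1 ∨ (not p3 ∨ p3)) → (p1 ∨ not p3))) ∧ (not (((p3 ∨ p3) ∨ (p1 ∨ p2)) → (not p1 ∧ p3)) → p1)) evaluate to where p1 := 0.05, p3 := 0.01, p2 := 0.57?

0.05

(p1 ∨ p3) = max(0.05, 0.01) = 0.05
not p3: Gödel ¬ of 0.01 = 0 (operand ≠ 0)
(not p3 ∨ p3) = max(0, 0.01) = 0.01
(p1 ∨ (not p3 ∨ p3)) = max(0.05, 0.01) = 0.05
not p3: Gödel ¬ of 0.01 = 0 (operand ≠ 0)
(p1 ∨ not p3) = max(0.05, 0) = 0.05
((p1 ∨ (not p3 ∨ p3)) → (p1 ∨ not p3)): 0.05 ≤ 0.05, so result = 1
((p1 ∨ p3) → ((p1 ∨ (not p3 ∨ p3)) → (p1 ∨ not p3))): 0.05 ≤ 1, so result = 1
(p3 ∨ p3) = max(0.01, 0.01) = 0.01
(p1 ∨ p2) = max(0.05, 0.57) = 0.57
((p3 ∨ p3) ∨ (p1 ∨ p2)) = max(0.01, 0.57) = 0.57
not p1: Gödel ¬ of 0.05 = 0 (operand ≠ 0)
(not p1 ∧ p3) = min(0, 0.01) = 0
(((p3 ∨ p3) ∨ (p1 ∨ p2)) → (not p1 ∧ p3)): 0.57 > 0, so result = 0
not (((p3 ∨ p3) ∨ (p1 ∨ p2)) → (not p1 ∧ p3)): Gödel ¬ of 0 = 1 (operand is 0)
(not (((p3 ∨ p3) ∨ (p1 ∨ p2)) → (not p1 ∧ p3)) → p1): 1 > 0.05, so result = 0.05
(((p1 ∨ p3) → ((p1 ∨ (not p3 ∨ p3)) → (p1 ∨ not p3))) ∧ (not (((p3 ∨ p3) ∨ (p1 ∨ p2)) → (not p1 ∧ p3)) → p1)) = min(1, 0.05) = 0.05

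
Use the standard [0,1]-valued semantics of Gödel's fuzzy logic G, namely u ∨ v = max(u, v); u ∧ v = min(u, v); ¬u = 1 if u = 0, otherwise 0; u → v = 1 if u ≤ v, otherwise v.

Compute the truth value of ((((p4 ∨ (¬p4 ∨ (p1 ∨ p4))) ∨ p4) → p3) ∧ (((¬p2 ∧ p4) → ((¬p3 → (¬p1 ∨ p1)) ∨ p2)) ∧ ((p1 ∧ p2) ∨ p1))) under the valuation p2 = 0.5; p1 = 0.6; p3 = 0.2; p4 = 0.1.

¬p4: Gödel ¬ of 0.1 = 0 (operand ≠ 0)
(p1 ∨ p4) = max(0.6, 0.1) = 0.6
(¬p4 ∨ (p1 ∨ p4)) = max(0, 0.6) = 0.6
(p4 ∨ (¬p4 ∨ (p1 ∨ p4))) = max(0.1, 0.6) = 0.6
((p4 ∨ (¬p4 ∨ (p1 ∨ p4))) ∨ p4) = max(0.6, 0.1) = 0.6
(((p4 ∨ (¬p4 ∨ (p1 ∨ p4))) ∨ p4) → p3): 0.6 > 0.2, so result = 0.2
¬p2: Gödel ¬ of 0.5 = 0 (operand ≠ 0)
(¬p2 ∧ p4) = min(0, 0.1) = 0
¬p3: Gödel ¬ of 0.2 = 0 (operand ≠ 0)
¬p1: Gödel ¬ of 0.6 = 0 (operand ≠ 0)
(¬p1 ∨ p1) = max(0, 0.6) = 0.6
(¬p3 → (¬p1 ∨ p1)): 0 ≤ 0.6, so result = 1
((¬p3 → (¬p1 ∨ p1)) ∨ p2) = max(1, 0.5) = 1
((¬p2 ∧ p4) → ((¬p3 → (¬p1 ∨ p1)) ∨ p2)): 0 ≤ 1, so result = 1
(p1 ∧ p2) = min(0.6, 0.5) = 0.5
((p1 ∧ p2) ∨ p1) = max(0.5, 0.6) = 0.6
(((¬p2 ∧ p4) → ((¬p3 → (¬p1 ∨ p1)) ∨ p2)) ∧ ((p1 ∧ p2) ∨ p1)) = min(1, 0.6) = 0.6
((((p4 ∨ (¬p4 ∨ (p1 ∨ p4))) ∨ p4) → p3) ∧ (((¬p2 ∧ p4) → ((¬p3 → (¬p1 ∨ p1)) ∨ p2)) ∧ ((p1 ∧ p2) ∨ p1))) = min(0.2, 0.6) = 0.2

0.20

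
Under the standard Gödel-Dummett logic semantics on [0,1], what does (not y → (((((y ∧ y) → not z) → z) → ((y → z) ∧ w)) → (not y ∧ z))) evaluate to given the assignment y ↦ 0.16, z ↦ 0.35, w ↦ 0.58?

not y: Gödel ¬ of 0.16 = 0 (operand ≠ 0)
(y ∧ y) = min(0.16, 0.16) = 0.16
not z: Gödel ¬ of 0.35 = 0 (operand ≠ 0)
((y ∧ y) → not z): 0.16 > 0, so result = 0
(((y ∧ y) → not z) → z): 0 ≤ 0.35, so result = 1
(y → z): 0.16 ≤ 0.35, so result = 1
((y → z) ∧ w) = min(1, 0.58) = 0.58
((((y ∧ y) → not z) → z) → ((y → z) ∧ w)): 1 > 0.58, so result = 0.58
not y: Gödel ¬ of 0.16 = 0 (operand ≠ 0)
(not y ∧ z) = min(0, 0.35) = 0
(((((y ∧ y) → not z) → z) → ((y → z) ∧ w)) → (not y ∧ z)): 0.58 > 0, so result = 0
(not y → (((((y ∧ y) → not z) → z) → ((y → z) ∧ w)) → (not y ∧ z))): 0 ≤ 0, so result = 1

1.00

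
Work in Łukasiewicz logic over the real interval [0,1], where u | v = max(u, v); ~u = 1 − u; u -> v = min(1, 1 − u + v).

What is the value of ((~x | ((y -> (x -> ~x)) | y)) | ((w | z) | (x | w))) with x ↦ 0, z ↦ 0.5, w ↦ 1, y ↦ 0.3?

~x: Łukasiewicz ¬ gives 1 − 0 = 1
~x: Łukasiewicz ¬ gives 1 − 0 = 1
(x -> ~x): min(1, 1 − 0 + 1) = 1
(y -> (x -> ~x)): min(1, 1 − 0.3 + 1) = 1
((y -> (x -> ~x)) | y) = max(1, 0.3) = 1
(~x | ((y -> (x -> ~x)) | y)) = max(1, 1) = 1
(w | z) = max(1, 0.5) = 1
(x | w) = max(0, 1) = 1
((w | z) | (x | w)) = max(1, 1) = 1
((~x | ((y -> (x -> ~x)) | y)) | ((w | z) | (x | w))) = max(1, 1) = 1

1.00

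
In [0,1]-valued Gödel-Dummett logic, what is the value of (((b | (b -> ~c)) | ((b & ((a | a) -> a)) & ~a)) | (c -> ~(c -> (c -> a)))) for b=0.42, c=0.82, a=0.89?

~c: Gödel ¬ of 0.82 = 0 (operand ≠ 0)
(b -> ~c): 0.42 > 0, so result = 0
(b | (b -> ~c)) = max(0.42, 0) = 0.42
(a | a) = max(0.89, 0.89) = 0.89
((a | a) -> a): 0.89 ≤ 0.89, so result = 1
(b & ((a | a) -> a)) = min(0.42, 1) = 0.42
~a: Gödel ¬ of 0.89 = 0 (operand ≠ 0)
((b & ((a | a) -> a)) & ~a) = min(0.42, 0) = 0
((b | (b -> ~c)) | ((b & ((a | a) -> a)) & ~a)) = max(0.42, 0) = 0.42
(c -> a): 0.82 ≤ 0.89, so result = 1
(c -> (c -> a)): 0.82 ≤ 1, so result = 1
~(c -> (c -> a)): Gödel ¬ of 1 = 0 (operand ≠ 0)
(c -> ~(c -> (c -> a))): 0.82 > 0, so result = 0
(((b | (b -> ~c)) | ((b & ((a | a) -> a)) & ~a)) | (c -> ~(c -> (c -> a)))) = max(0.42, 0) = 0.42

0.42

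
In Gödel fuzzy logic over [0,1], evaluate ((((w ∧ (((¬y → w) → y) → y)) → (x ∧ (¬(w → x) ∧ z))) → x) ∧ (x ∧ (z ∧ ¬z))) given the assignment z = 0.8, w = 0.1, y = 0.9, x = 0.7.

0.00

¬y: Gödel ¬ of 0.9 = 0 (operand ≠ 0)
(¬y → w): 0 ≤ 0.1, so result = 1
((¬y → w) → y): 1 > 0.9, so result = 0.9
(((¬y → w) → y) → y): 0.9 ≤ 0.9, so result = 1
(w ∧ (((¬y → w) → y) → y)) = min(0.1, 1) = 0.1
(w → x): 0.1 ≤ 0.7, so result = 1
¬(w → x): Gödel ¬ of 1 = 0 (operand ≠ 0)
(¬(w → x) ∧ z) = min(0, 0.8) = 0
(x ∧ (¬(w → x) ∧ z)) = min(0.7, 0) = 0
((w ∧ (((¬y → w) → y) → y)) → (x ∧ (¬(w → x) ∧ z))): 0.1 > 0, so result = 0
(((w ∧ (((¬y → w) → y) → y)) → (x ∧ (¬(w → x) ∧ z))) → x): 0 ≤ 0.7, so result = 1
¬z: Gödel ¬ of 0.8 = 0 (operand ≠ 0)
(z ∧ ¬z) = min(0.8, 0) = 0
(x ∧ (z ∧ ¬z)) = min(0.7, 0) = 0
((((w ∧ (((¬y → w) → y) → y)) → (x ∧ (¬(w → x) ∧ z))) → x) ∧ (x ∧ (z ∧ ¬z))) = min(1, 0) = 0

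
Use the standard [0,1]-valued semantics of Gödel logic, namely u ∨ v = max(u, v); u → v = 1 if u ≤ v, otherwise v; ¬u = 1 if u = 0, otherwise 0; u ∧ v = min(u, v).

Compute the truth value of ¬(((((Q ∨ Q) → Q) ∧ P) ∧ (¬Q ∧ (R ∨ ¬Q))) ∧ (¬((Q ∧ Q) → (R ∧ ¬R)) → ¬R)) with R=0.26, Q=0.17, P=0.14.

1.00

(Q ∨ Q) = max(0.17, 0.17) = 0.17
((Q ∨ Q) → Q): 0.17 ≤ 0.17, so result = 1
(((Q ∨ Q) → Q) ∧ P) = min(1, 0.14) = 0.14
¬Q: Gödel ¬ of 0.17 = 0 (operand ≠ 0)
¬Q: Gödel ¬ of 0.17 = 0 (operand ≠ 0)
(R ∨ ¬Q) = max(0.26, 0) = 0.26
(¬Q ∧ (R ∨ ¬Q)) = min(0, 0.26) = 0
((((Q ∨ Q) → Q) ∧ P) ∧ (¬Q ∧ (R ∨ ¬Q))) = min(0.14, 0) = 0
(Q ∧ Q) = min(0.17, 0.17) = 0.17
¬R: Gödel ¬ of 0.26 = 0 (operand ≠ 0)
(R ∧ ¬R) = min(0.26, 0) = 0
((Q ∧ Q) → (R ∧ ¬R)): 0.17 > 0, so result = 0
¬((Q ∧ Q) → (R ∧ ¬R)): Gödel ¬ of 0 = 1 (operand is 0)
¬R: Gödel ¬ of 0.26 = 0 (operand ≠ 0)
(¬((Q ∧ Q) → (R ∧ ¬R)) → ¬R): 1 > 0, so result = 0
(((((Q ∨ Q) → Q) ∧ P) ∧ (¬Q ∧ (R ∨ ¬Q))) ∧ (¬((Q ∧ Q) → (R ∧ ¬R)) → ¬R)) = min(0, 0) = 0
¬(((((Q ∨ Q) → Q) ∧ P) ∧ (¬Q ∧ (R ∨ ¬Q))) ∧ (¬((Q ∧ Q) → (R ∧ ¬R)) → ¬R)): Gödel ¬ of 0 = 1 (operand is 0)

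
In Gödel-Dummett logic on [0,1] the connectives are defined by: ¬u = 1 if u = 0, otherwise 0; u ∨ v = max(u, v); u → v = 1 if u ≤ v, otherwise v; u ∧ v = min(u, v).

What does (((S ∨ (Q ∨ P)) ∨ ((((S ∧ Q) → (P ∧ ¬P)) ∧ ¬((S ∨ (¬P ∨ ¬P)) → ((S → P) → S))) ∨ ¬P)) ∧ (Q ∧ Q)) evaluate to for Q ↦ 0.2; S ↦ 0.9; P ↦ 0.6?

0.20

(Q ∨ P) = max(0.2, 0.6) = 0.6
(S ∨ (Q ∨ P)) = max(0.9, 0.6) = 0.9
(S ∧ Q) = min(0.9, 0.2) = 0.2
¬P: Gödel ¬ of 0.6 = 0 (operand ≠ 0)
(P ∧ ¬P) = min(0.6, 0) = 0
((S ∧ Q) → (P ∧ ¬P)): 0.2 > 0, so result = 0
¬P: Gödel ¬ of 0.6 = 0 (operand ≠ 0)
¬P: Gödel ¬ of 0.6 = 0 (operand ≠ 0)
(¬P ∨ ¬P) = max(0, 0) = 0
(S ∨ (¬P ∨ ¬P)) = max(0.9, 0) = 0.9
(S → P): 0.9 > 0.6, so result = 0.6
((S → P) → S): 0.6 ≤ 0.9, so result = 1
((S ∨ (¬P ∨ ¬P)) → ((S → P) → S)): 0.9 ≤ 1, so result = 1
¬((S ∨ (¬P ∨ ¬P)) → ((S → P) → S)): Gödel ¬ of 1 = 0 (operand ≠ 0)
(((S ∧ Q) → (P ∧ ¬P)) ∧ ¬((S ∨ (¬P ∨ ¬P)) → ((S → P) → S))) = min(0, 0) = 0
¬P: Gödel ¬ of 0.6 = 0 (operand ≠ 0)
((((S ∧ Q) → (P ∧ ¬P)) ∧ ¬((S ∨ (¬P ∨ ¬P)) → ((S → P) → S))) ∨ ¬P) = max(0, 0) = 0
((S ∨ (Q ∨ P)) ∨ ((((S ∧ Q) → (P ∧ ¬P)) ∧ ¬((S ∨ (¬P ∨ ¬P)) → ((S → P) → S))) ∨ ¬P)) = max(0.9, 0) = 0.9
(Q ∧ Q) = min(0.2, 0.2) = 0.2
(((S ∨ (Q ∨ P)) ∨ ((((S ∧ Q) → (P ∧ ¬P)) ∧ ¬((S ∨ (¬P ∨ ¬P)) → ((S → P) → S))) ∨ ¬P)) ∧ (Q ∧ Q)) = min(0.9, 0.2) = 0.2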